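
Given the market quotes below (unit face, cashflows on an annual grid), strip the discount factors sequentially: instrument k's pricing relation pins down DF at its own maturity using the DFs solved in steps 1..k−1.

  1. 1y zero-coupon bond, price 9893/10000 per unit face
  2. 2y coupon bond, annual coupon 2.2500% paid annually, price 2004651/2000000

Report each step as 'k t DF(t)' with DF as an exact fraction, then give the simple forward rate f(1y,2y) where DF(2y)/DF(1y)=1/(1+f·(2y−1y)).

step 1 [1y] zero: DF = P = 9893/10000 ≈ 0.989300
step 2 [2y] bond c/1=9/400: DF=(2004651/2000000 − 9/400·(0.989300))/(1+9/400) = 1917/2000 ≈ 0.958500

1 1 9893/10000
2 2 1917/2000
f(1y,2y) = ((9893/10000)/(1917/2000) − 1)/(1) = 308/9585 ≈ 3.2134%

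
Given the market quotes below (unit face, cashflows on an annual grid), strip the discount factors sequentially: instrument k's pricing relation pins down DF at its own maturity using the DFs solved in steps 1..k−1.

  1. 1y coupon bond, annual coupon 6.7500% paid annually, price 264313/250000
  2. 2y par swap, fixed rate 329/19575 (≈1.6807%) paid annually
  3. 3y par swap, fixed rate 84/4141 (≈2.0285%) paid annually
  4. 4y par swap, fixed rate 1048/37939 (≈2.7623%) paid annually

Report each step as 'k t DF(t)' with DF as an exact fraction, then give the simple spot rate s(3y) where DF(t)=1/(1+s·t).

1 1 619/625
2 2 9671/10000
3 3 2353/2500
4 4 1119/1250
s(3y) = (1/(2353/2500) − 1)/(3) = 49/2353 ≈ 2.0824%

step 1 [1y] bond c/1=27/400: DF=(264313/250000 − 27/400·(0))/(1+27/400) = 619/625 ≈ 0.990400
step 2 [2y] swap r/1=329/19575: DF=(1 − 329/19575·(0.990400))/(1+329/19575) = 9671/10000 ≈ 0.967100
step 3 [3y] swap r/1=84/4141: DF=(1 − 84/4141·(0.990400+0.967100))/(1+84/4141) = 2353/2500 ≈ 0.941200
step 4 [4y] swap r/1=1048/37939: DF=(1 − 1048/37939·(0.990400+0.967100+0.941200))/(1+1048/37939) = 1119/1250 ≈ 0.895200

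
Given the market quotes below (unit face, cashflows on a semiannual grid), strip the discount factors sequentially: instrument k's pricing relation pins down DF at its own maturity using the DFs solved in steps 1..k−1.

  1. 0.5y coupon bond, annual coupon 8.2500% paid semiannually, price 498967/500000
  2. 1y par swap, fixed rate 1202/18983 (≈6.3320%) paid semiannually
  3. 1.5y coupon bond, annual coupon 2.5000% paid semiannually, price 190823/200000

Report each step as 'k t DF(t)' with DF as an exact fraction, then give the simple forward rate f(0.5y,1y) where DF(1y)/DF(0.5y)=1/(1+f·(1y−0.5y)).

step 1 [0.5y] bond c/2=33/800: DF=(498967/500000 − 33/800·(0))/(1+33/800) = 599/625 ≈ 0.958400
step 2 [1y] swap r/2=601/18983: DF=(1 − 601/18983·(0.958400))/(1+601/18983) = 9399/10000 ≈ 0.939900
step 3 [1.5y] bond c/2=1/80: DF=(190823/200000 − 1/80·(0.958400+0.939900))/(1+1/80) = 9189/10000 ≈ 0.918900

1 1/2 599/625
2 1 9399/10000
3 3/2 9189/10000
f(0.5y,1y) = ((599/625)/(9399/10000) − 1)/(1/2) = 370/9399 ≈ 3.9366%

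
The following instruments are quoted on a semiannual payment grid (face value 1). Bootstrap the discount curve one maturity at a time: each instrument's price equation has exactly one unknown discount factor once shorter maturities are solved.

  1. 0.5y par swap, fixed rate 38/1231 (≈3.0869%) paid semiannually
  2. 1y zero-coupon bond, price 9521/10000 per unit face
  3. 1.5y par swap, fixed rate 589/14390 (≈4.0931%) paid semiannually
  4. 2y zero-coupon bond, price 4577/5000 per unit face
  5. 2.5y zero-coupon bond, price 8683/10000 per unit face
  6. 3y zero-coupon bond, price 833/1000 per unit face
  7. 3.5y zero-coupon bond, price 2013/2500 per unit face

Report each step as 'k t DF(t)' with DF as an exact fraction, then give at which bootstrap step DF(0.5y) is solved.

step 1 [0.5y] swap r/2=19/1231: DF=(1 − 19/1231·(0))/(1+19/1231) = 1231/1250 ≈ 0.984800
step 2 [1y] zero: DF = P = 9521/10000 ≈ 0.952100
step 3 [1.5y] swap r/2=589/28780: DF=(1 − 589/28780·(0.984800+0.952100))/(1+589/28780) = 9411/10000 ≈ 0.941100
step 4 [2y] zero: DF = P = 4577/5000 ≈ 0.915400
step 5 [2.5y] zero: DF = P = 8683/10000 ≈ 0.868300
step 6 [3y] zero: DF = P = 833/1000 ≈ 0.833000
step 7 [3.5y] zero: DF = P = 2013/2500 ≈ 0.805200

1 1/2 1231/1250
2 1 9521/10000
3 3/2 9411/10000
4 2 4577/5000
5 5/2 8683/10000
6 3 833/1000
7 7/2 2013/2500
DF(0.5y) is solved at step 1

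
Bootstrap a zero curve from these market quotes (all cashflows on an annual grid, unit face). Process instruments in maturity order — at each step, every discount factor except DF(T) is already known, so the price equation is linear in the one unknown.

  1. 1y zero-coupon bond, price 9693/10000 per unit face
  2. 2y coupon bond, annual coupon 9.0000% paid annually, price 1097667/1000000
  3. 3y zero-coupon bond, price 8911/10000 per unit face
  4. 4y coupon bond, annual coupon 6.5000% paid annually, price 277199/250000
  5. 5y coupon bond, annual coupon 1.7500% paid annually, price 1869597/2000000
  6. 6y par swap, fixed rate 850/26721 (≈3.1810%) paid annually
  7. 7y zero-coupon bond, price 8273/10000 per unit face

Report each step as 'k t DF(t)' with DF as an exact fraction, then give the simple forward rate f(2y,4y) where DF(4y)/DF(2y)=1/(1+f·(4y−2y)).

1 1 9693/10000
2 2 927/1000
3 3 8911/10000
4 4 871/1000
5 5 4279/5000
6 6 83/100
7 7 8273/10000
f(2y,4y) = ((927/1000)/(871/1000) − 1)/(2) = 28/871 ≈ 3.2147%

step 1 [1y] zero: DF = P = 9693/10000 ≈ 0.969300
step 2 [2y] bond c/1=9/100: DF=(1097667/1000000 − 9/100·(0.969300))/(1+9/100) = 927/1000 ≈ 0.927000
step 3 [3y] zero: DF = P = 8911/10000 ≈ 0.891100
step 4 [4y] bond c/1=13/200: DF=(277199/250000 − 13/200·(0.969300+0.927000+0.891100))/(1+13/200) = 871/1000 ≈ 0.871000
step 5 [5y] bond c/1=7/400: DF=(1869597/2000000 − 7/400·(0.969300+0.927000+0.891100+0.871000))/(1+7/400) = 4279/5000 ≈ 0.855800
step 6 [6y] swap r/1=850/26721: DF=(1 − 850/26721·(0.969300+0.927000+0.891100+0.871000+0.855800))/(1+850/26721) = 83/100 ≈ 0.830000
step 7 [7y] zero: DF = P = 8273/10000 ≈ 0.827300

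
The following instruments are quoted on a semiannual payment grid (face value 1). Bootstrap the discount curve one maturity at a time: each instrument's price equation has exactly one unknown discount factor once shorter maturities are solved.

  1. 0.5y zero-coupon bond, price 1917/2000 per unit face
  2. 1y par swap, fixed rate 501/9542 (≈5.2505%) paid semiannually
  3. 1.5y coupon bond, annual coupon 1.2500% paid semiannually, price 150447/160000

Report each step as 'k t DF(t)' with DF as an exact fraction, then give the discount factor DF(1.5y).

1 1/2 1917/2000
2 1 9499/10000
3 3/2 4613/5000
DF(1.5y) = 4613/5000 ≈ 0.922600

step 1 [0.5y] zero: DF = P = 1917/2000 ≈ 0.958500
step 2 [1y] swap r/2=501/19084: DF=(1 − 501/19084·(0.958500))/(1+501/19084) = 9499/10000 ≈ 0.949900
step 3 [1.5y] bond c/2=1/160: DF=(150447/160000 − 1/160·(0.958500+0.949900))/(1+1/160) = 4613/5000 ≈ 0.922600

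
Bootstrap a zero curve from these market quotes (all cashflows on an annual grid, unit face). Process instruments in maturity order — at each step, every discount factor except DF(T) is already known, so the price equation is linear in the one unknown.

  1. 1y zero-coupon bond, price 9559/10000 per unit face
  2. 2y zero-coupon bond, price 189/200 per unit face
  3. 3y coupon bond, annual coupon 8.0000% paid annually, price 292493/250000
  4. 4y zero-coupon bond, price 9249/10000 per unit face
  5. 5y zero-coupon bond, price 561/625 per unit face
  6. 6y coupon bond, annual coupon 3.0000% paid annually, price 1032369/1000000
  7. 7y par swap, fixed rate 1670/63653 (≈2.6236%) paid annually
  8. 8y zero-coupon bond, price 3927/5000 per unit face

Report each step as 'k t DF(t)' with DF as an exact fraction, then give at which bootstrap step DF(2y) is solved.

1 1 9559/10000
2 2 189/200
3 3 377/400
4 4 9249/10000
5 5 561/625
6 6 1083/1250
7 7 833/1000
8 8 3927/5000
DF(2y) is solved at step 2

step 1 [1y] zero: DF = P = 9559/10000 ≈ 0.955900
step 2 [2y] zero: DF = P = 189/200 ≈ 0.945000
step 3 [3y] bond c/1=2/25: DF=(292493/250000 − 2/25·(0.955900+0.945000))/(1+2/25) = 377/400 ≈ 0.942500
step 4 [4y] zero: DF = P = 9249/10000 ≈ 0.924900
step 5 [5y] zero: DF = P = 561/625 ≈ 0.897600
step 6 [6y] bond c/1=3/100: DF=(1032369/1000000 − 3/100·(0.955900+0.945000+0.942500+0.924900+0.897600))/(1+3/100) = 1083/1250 ≈ 0.866400
step 7 [7y] swap r/1=1670/63653: DF=(1 − 1670/63653·(0.955900+0.945000+0.942500+0.924900+0.897600+0.866400))/(1+1670/63653) = 833/1000 ≈ 0.833000
step 8 [8y] zero: DF = P = 3927/5000 ≈ 0.785400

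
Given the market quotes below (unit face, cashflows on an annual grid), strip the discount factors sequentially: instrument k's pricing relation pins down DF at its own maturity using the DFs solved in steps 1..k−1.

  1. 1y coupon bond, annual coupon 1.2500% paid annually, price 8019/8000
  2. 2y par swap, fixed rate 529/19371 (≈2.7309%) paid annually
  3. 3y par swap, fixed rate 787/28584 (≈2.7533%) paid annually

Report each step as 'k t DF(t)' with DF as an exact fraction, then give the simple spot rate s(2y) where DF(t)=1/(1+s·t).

1 1 99/100
2 2 9471/10000
3 3 9213/10000
s(2y) = (1/(9471/10000) − 1)/(2) = 529/18942 ≈ 2.7927%

step 1 [1y] bond c/1=1/80: DF=(8019/8000 − 1/80·(0))/(1+1/80) = 99/100 ≈ 0.990000
step 2 [2y] swap r/1=529/19371: DF=(1 − 529/19371·(0.990000))/(1+529/19371) = 9471/10000 ≈ 0.947100
step 3 [3y] swap r/1=787/28584: DF=(1 − 787/28584·(0.990000+0.947100))/(1+787/28584) = 9213/10000 ≈ 0.921300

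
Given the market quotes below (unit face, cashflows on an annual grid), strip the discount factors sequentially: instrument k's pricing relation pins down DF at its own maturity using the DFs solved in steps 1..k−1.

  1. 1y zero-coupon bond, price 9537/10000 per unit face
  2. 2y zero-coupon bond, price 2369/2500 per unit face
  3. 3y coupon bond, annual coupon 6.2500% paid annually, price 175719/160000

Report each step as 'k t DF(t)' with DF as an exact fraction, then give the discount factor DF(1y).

1 1 9537/10000
2 2 2369/2500
3 3 4609/5000
DF(1y) = 9537/10000 ≈ 0.953700

step 1 [1y] zero: DF = P = 9537/10000 ≈ 0.953700
step 2 [2y] zero: DF = P = 2369/2500 ≈ 0.947600
step 3 [3y] bond c/1=1/16: DF=(175719/160000 − 1/16·(0.953700+0.947600))/(1+1/16) = 4609/5000 ≈ 0.921800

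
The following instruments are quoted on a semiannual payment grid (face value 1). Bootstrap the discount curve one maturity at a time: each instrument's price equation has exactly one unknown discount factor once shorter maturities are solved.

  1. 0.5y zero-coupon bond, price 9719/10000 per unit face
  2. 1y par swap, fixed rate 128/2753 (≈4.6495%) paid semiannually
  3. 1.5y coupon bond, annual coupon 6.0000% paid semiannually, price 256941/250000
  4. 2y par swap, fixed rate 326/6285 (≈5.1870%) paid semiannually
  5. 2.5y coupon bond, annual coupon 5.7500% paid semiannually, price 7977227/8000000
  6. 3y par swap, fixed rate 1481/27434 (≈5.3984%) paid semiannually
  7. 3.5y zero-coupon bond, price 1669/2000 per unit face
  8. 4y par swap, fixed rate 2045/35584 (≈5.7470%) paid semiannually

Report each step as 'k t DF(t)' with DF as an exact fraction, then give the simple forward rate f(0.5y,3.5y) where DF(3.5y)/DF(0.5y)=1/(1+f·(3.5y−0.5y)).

step 1 [0.5y] zero: DF = P = 9719/10000 ≈ 0.971900
step 2 [1y] swap r/2=64/2753: DF=(1 − 64/2753·(0.971900))/(1+64/2753) = 597/625 ≈ 0.955200
step 3 [1.5y] bond c/2=3/100: DF=(256941/250000 − 3/100·(0.971900+0.955200))/(1+3/100) = 9417/10000 ≈ 0.941700
step 4 [2y] swap r/2=163/6285: DF=(1 − 163/6285·(0.971900+0.955200+0.941700))/(1+163/6285) = 4511/5000 ≈ 0.902200
step 5 [2.5y] bond c/2=23/800: DF=(7977227/8000000 − 23/800·(0.971900+0.955200+0.941700+0.902200))/(1+23/800) = 8639/10000 ≈ 0.863900
step 6 [3y] swap r/2=1481/54868: DF=(1 − 1481/54868·(0.971900+0.955200+0.941700+0.902200+0.863900))/(1+1481/54868) = 8519/10000 ≈ 0.851900
step 7 [3.5y] zero: DF = P = 1669/2000 ≈ 0.834500
step 8 [4y] swap r/2=2045/71168: DF=(1 − 2045/71168·(0.971900+0.955200+0.941700+0.902200+0.863900+0.851900+0.834500))/(1+2045/71168) = 1591/2000 ≈ 0.795500

1 1/2 9719/10000
2 1 597/625
3 3/2 9417/10000
4 2 4511/5000
5 5/2 8639/10000
6 3 8519/10000
7 7/2 1669/2000
8 4 1591/2000
f(0.5y,3.5y) = ((9719/10000)/(1669/2000) − 1)/(3) = 458/8345 ≈ 5.4883%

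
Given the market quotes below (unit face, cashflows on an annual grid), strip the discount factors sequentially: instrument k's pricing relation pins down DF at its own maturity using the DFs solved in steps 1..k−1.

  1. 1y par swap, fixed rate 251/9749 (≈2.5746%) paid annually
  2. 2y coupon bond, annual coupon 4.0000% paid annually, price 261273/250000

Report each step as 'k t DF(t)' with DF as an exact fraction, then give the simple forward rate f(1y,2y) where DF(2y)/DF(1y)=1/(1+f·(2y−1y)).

step 1 [1y] swap r/1=251/9749: DF=(1 − 251/9749·(0))/(1+251/9749) = 9749/10000 ≈ 0.974900
step 2 [2y] bond c/1=1/25: DF=(261273/250000 − 1/25·(0.974900))/(1+1/25) = 4837/5000 ≈ 0.967400

1 1 9749/10000
2 2 4837/5000
f(1y,2y) = ((9749/10000)/(4837/5000) − 1)/(1) = 75/9674 ≈ 0.7753%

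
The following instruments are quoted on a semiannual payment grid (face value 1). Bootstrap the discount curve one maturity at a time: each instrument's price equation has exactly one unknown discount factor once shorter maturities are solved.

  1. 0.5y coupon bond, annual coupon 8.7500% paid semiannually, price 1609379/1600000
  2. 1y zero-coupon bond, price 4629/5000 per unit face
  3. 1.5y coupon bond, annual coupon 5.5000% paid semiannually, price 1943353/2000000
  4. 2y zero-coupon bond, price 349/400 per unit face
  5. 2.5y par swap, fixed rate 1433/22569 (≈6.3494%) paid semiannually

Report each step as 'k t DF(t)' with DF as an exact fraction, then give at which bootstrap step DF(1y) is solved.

step 1 [0.5y] bond c/2=7/160: DF=(1609379/1600000 − 7/160·(0))/(1+7/160) = 9637/10000 ≈ 0.963700
step 2 [1y] zero: DF = P = 4629/5000 ≈ 0.925800
step 3 [1.5y] bond c/2=11/400: DF=(1943353/2000000 − 11/400·(0.963700+0.925800))/(1+11/400) = 8951/10000 ≈ 0.895100
step 4 [2y] zero: DF = P = 349/400 ≈ 0.872500
step 5 [2.5y] swap r/2=1433/45138: DF=(1 − 1433/45138·(0.963700+0.925800+0.895100+0.872500))/(1+1433/45138) = 8567/10000 ≈ 0.856700

1 1/2 9637/10000
2 1 4629/5000
3 3/2 8951/10000
4 2 349/400
5 5/2 8567/10000
DF(1y) is solved at step 2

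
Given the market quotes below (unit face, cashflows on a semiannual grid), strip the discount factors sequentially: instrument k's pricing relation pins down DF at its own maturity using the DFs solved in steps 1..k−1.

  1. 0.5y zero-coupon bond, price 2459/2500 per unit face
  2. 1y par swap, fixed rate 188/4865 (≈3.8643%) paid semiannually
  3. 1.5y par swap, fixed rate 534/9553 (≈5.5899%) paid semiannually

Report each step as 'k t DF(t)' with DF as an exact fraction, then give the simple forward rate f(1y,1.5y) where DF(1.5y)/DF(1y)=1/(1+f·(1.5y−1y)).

1 1/2 2459/2500
2 1 1203/1250
3 3/2 9199/10000
f(1y,1.5y) = ((1203/1250)/(9199/10000) − 1)/(1/2) = 850/9199 ≈ 9.2401%

step 1 [0.5y] zero: DF = P = 2459/2500 ≈ 0.983600
step 2 [1y] swap r/2=94/4865: DF=(1 − 94/4865·(0.983600))/(1+94/4865) = 1203/1250 ≈ 0.962400
step 3 [1.5y] swap r/2=267/9553: DF=(1 − 267/9553·(0.983600+0.962400))/(1+267/9553) = 9199/10000 ≈ 0.919900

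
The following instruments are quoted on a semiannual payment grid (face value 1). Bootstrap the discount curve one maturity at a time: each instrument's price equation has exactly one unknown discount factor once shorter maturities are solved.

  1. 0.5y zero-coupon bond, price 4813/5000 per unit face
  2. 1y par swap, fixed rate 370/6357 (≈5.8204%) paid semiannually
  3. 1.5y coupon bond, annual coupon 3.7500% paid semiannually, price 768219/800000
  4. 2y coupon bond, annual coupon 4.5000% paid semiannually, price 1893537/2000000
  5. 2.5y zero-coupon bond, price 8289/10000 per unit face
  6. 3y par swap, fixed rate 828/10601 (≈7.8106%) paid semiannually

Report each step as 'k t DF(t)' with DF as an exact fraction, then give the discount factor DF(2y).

1 1/2 4813/5000
2 1 1889/2000
3 3/2 363/400
4 2 108/125
5 5/2 8289/10000
6 3 793/1000
DF(2y) = 108/125 ≈ 0.864000

step 1 [0.5y] zero: DF = P = 4813/5000 ≈ 0.962600
step 2 [1y] swap r/2=185/6357: DF=(1 − 185/6357·(0.962600))/(1+185/6357) = 1889/2000 ≈ 0.944500
step 3 [1.5y] bond c/2=3/160: DF=(768219/800000 − 3/160·(0.962600+0.944500))/(1+3/160) = 363/400 ≈ 0.907500
step 4 [2y] bond c/2=9/400: DF=(1893537/2000000 − 9/400·(0.962600+0.944500+0.907500))/(1+9/400) = 108/125 ≈ 0.864000
step 5 [2.5y] zero: DF = P = 8289/10000 ≈ 0.828900
step 6 [3y] swap r/2=414/10601: DF=(1 − 414/10601·(0.962600+0.944500+0.907500+0.864000+0.828900))/(1+414/10601) = 793/1000 ≈ 0.793000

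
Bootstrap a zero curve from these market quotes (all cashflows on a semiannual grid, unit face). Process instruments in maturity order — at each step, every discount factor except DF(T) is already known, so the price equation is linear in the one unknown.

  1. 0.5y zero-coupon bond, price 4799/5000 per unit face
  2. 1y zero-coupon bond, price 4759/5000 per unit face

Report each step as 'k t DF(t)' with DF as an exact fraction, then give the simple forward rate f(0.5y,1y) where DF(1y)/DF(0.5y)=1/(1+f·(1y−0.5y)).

step 1 [0.5y] zero: DF = P = 4799/5000 ≈ 0.959800
step 2 [1y] zero: DF = P = 4759/5000 ≈ 0.951800

1 1/2 4799/5000
2 1 4759/5000
f(0.5y,1y) = ((4799/5000)/(4759/5000) − 1)/(1/2) = 80/4759 ≈ 1.6810%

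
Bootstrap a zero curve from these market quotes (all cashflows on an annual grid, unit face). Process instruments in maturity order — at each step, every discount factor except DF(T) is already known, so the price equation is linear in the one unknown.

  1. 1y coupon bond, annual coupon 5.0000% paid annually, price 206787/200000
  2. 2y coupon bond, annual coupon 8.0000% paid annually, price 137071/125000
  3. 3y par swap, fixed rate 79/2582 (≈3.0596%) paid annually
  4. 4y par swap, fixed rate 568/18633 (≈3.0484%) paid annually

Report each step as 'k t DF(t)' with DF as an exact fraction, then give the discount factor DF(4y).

step 1 [1y] bond c/1=1/20: DF=(206787/200000 − 1/20·(0))/(1+1/20) = 9847/10000 ≈ 0.984700
step 2 [2y] bond c/1=2/25: DF=(137071/125000 − 2/25·(0.984700))/(1+2/25) = 589/625 ≈ 0.942400
step 3 [3y] swap r/1=79/2582: DF=(1 − 79/2582·(0.984700+0.942400))/(1+79/2582) = 9131/10000 ≈ 0.913100
step 4 [4y] swap r/1=568/18633: DF=(1 − 568/18633·(0.984700+0.942400+0.913100))/(1+568/18633) = 554/625 ≈ 0.886400

1 1 9847/10000
2 2 589/625
3 3 9131/10000
4 4 554/625
DF(4y) = 554/625 ≈ 0.886400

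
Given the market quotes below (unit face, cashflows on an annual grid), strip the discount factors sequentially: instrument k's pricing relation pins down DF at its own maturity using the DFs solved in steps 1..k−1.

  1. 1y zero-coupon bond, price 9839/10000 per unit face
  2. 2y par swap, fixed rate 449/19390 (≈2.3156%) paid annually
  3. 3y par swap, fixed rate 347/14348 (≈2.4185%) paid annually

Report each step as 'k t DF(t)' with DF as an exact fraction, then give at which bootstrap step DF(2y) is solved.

step 1 [1y] zero: DF = P = 9839/10000 ≈ 0.983900
step 2 [2y] swap r/1=449/19390: DF=(1 − 449/19390·(0.983900))/(1+449/19390) = 9551/10000 ≈ 0.955100
step 3 [3y] swap r/1=347/14348: DF=(1 − 347/14348·(0.983900+0.955100))/(1+347/14348) = 4653/5000 ≈ 0.930600

1 1 9839/10000
2 2 9551/10000
3 3 4653/5000
DF(2y) is solved at step 2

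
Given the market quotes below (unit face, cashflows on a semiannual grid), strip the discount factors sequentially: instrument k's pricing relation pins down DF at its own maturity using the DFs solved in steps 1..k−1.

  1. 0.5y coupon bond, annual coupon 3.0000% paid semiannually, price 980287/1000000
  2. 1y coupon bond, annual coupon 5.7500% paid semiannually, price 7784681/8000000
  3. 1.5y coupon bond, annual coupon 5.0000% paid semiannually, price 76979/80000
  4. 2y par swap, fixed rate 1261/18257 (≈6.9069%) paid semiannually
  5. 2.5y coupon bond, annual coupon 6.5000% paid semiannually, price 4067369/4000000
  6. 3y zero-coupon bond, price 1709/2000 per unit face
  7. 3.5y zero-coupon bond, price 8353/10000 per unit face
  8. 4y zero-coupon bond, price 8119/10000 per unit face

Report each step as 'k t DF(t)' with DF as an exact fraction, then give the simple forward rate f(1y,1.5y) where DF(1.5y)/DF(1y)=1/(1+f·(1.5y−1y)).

step 1 [0.5y] bond c/2=3/200: DF=(980287/1000000 − 3/200·(0))/(1+3/200) = 4829/5000 ≈ 0.965800
step 2 [1y] bond c/2=23/800: DF=(7784681/8000000 − 23/800·(0.965800))/(1+23/800) = 9189/10000 ≈ 0.918900
step 3 [1.5y] bond c/2=1/40: DF=(76979/80000 − 1/40·(0.965800+0.918900))/(1+1/40) = 558/625 ≈ 0.892800
step 4 [2y] swap r/2=1261/36514: DF=(1 − 1261/36514·(0.965800+0.918900+0.892800))/(1+1261/36514) = 8739/10000 ≈ 0.873900
step 5 [2.5y] bond c/2=13/400: DF=(4067369/4000000 − 13/400·(0.965800+0.918900+0.892800+0.873900))/(1+13/400) = 8699/10000 ≈ 0.869900
step 6 [3y] zero: DF = P = 1709/2000 ≈ 0.854500
step 7 [3.5y] zero: DF = P = 8353/10000 ≈ 0.835300
step 8 [4y] zero: DF = P = 8119/10000 ≈ 0.811900

1 1/2 4829/5000
2 1 9189/10000
3 3/2 558/625
4 2 8739/10000
5 5/2 8699/10000
6 3 1709/2000
7 7/2 8353/10000
8 4 8119/10000
f(1y,1.5y) = ((9189/10000)/(558/625) − 1)/(1/2) = 29/496 ≈ 5.8468%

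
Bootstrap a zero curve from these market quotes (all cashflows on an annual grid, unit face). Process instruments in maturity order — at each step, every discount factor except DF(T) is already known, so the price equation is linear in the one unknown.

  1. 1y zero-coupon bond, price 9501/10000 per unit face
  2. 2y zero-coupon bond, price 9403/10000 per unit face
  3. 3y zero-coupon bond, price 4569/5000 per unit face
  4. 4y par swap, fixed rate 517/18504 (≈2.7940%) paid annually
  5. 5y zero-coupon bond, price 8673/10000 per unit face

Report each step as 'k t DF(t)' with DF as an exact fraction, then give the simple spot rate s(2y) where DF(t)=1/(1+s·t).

1 1 9501/10000
2 2 9403/10000
3 3 4569/5000
4 4 4483/5000
5 5 8673/10000
s(2y) = (1/(9403/10000) − 1)/(2) = 597/18806 ≈ 3.1745%

step 1 [1y] zero: DF = P = 9501/10000 ≈ 0.950100
step 2 [2y] zero: DF = P = 9403/10000 ≈ 0.940300
step 3 [3y] zero: DF = P = 4569/5000 ≈ 0.913800
step 4 [4y] swap r/1=517/18504: DF=(1 − 517/18504·(0.950100+0.940300+0.913800))/(1+517/18504) = 4483/5000 ≈ 0.896600
step 5 [5y] zero: DF = P = 8673/10000 ≈ 0.867300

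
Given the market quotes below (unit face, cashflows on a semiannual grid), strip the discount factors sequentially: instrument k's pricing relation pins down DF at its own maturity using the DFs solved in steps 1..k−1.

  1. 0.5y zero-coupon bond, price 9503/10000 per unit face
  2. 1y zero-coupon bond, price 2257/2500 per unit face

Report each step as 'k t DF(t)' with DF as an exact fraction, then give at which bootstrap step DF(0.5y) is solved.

1 1/2 9503/10000
2 1 2257/2500
DF(0.5y) is solved at step 1

step 1 [0.5y] zero: DF = P = 9503/10000 ≈ 0.950300
step 2 [1y] zero: DF = P = 2257/2500 ≈ 0.902800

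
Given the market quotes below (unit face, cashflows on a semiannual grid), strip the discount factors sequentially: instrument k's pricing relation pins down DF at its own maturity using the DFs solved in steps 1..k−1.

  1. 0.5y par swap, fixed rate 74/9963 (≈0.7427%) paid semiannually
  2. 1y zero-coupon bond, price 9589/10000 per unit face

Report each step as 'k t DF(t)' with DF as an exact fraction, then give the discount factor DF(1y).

1 1/2 9963/10000
2 1 9589/10000
DF(1y) = 9589/10000 ≈ 0.958900

step 1 [0.5y] swap r/2=37/9963: DF=(1 − 37/9963·(0))/(1+37/9963) = 9963/10000 ≈ 0.996300
step 2 [1y] zero: DF = P = 9589/10000 ≈ 0.958900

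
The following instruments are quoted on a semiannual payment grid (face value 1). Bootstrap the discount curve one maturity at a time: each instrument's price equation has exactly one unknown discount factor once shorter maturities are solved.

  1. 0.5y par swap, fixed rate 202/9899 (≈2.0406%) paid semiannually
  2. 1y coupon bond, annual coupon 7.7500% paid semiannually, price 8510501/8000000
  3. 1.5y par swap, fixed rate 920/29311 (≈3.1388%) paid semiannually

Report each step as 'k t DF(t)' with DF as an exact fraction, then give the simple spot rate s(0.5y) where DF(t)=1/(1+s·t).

step 1 [0.5y] swap r/2=101/9899: DF=(1 − 101/9899·(0))/(1+101/9899) = 9899/10000 ≈ 0.989900
step 2 [1y] bond c/2=31/800: DF=(8510501/8000000 − 31/800·(0.989900))/(1+31/800) = 617/625 ≈ 0.987200
step 3 [1.5y] swap r/2=460/29311: DF=(1 − 460/29311·(0.989900+0.987200))/(1+460/29311) = 477/500 ≈ 0.954000

1 1/2 9899/10000
2 1 617/625
3 3/2 477/500
s(0.5y) = (1/(9899/10000) − 1)/(1/2) = 202/9899 ≈ 2.0406%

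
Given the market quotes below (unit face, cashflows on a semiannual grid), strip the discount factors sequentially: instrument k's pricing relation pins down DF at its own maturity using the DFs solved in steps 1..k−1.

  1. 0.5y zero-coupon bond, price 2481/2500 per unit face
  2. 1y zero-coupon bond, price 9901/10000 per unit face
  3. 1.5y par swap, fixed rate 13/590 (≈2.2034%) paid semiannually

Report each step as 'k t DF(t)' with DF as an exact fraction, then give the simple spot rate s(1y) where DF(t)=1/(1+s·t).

step 1 [0.5y] zero: DF = P = 2481/2500 ≈ 0.992400
step 2 [1y] zero: DF = P = 9901/10000 ≈ 0.990100
step 3 [1.5y] swap r/2=13/1180: DF=(1 − 13/1180·(0.992400+0.990100))/(1+13/1180) = 387/400 ≈ 0.967500

1 1/2 2481/2500
2 1 9901/10000
3 3/2 387/400
s(1y) = (1/(9901/10000) − 1)/(1) = 99/9901 ≈ 0.9999%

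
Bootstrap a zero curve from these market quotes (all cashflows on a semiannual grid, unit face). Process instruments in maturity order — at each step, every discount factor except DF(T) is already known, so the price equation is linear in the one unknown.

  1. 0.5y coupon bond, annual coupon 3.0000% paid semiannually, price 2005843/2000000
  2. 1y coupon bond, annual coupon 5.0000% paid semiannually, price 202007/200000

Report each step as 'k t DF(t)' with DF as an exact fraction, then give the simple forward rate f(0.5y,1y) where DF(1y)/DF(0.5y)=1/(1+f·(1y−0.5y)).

1 1/2 9881/10000
2 1 9613/10000
f(0.5y,1y) = ((9881/10000)/(9613/10000) − 1)/(1/2) = 536/9613 ≈ 5.5758%

step 1 [0.5y] bond c/2=3/200: DF=(2005843/2000000 − 3/200·(0))/(1+3/200) = 9881/10000 ≈ 0.988100
step 2 [1y] bond c/2=1/40: DF=(202007/200000 − 1/40·(0.988100))/(1+1/40) = 9613/10000 ≈ 0.961300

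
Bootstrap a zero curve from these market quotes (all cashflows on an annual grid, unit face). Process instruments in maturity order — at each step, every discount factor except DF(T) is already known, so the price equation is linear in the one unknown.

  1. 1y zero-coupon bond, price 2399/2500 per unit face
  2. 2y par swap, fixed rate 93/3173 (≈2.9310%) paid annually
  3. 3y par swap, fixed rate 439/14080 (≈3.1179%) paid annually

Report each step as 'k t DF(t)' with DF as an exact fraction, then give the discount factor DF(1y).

step 1 [1y] zero: DF = P = 2399/2500 ≈ 0.959600
step 2 [2y] swap r/1=93/3173: DF=(1 − 93/3173·(0.959600))/(1+93/3173) = 4721/5000 ≈ 0.944200
step 3 [3y] swap r/1=439/14080: DF=(1 − 439/14080·(0.959600+0.944200))/(1+439/14080) = 4561/5000 ≈ 0.912200

1 1 2399/2500
2 2 4721/5000
3 3 4561/5000
DF(1y) = 2399/2500 ≈ 0.959600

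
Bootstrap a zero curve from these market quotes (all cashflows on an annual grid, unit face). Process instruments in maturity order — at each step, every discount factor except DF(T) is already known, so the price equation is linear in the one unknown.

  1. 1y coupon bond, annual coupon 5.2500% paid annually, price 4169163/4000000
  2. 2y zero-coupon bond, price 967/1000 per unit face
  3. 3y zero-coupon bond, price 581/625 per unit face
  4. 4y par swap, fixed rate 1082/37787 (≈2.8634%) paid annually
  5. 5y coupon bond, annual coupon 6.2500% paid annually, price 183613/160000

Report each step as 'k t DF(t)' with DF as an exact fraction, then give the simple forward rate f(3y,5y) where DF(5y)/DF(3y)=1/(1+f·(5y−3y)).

1 1 9903/10000
2 2 967/1000
3 3 581/625
4 4 4459/5000
5 5 4289/5000
f(3y,5y) = ((581/625)/(4289/5000) − 1)/(2) = 359/8578 ≈ 4.1851%

step 1 [1y] bond c/1=21/400: DF=(4169163/4000000 − 21/400·(0))/(1+21/400) = 9903/10000 ≈ 0.990300
step 2 [2y] zero: DF = P = 967/1000 ≈ 0.967000
step 3 [3y] zero: DF = P = 581/625 ≈ 0.929600
step 4 [4y] swap r/1=1082/37787: DF=(1 − 1082/37787·(0.990300+0.967000+0.929600))/(1+1082/37787) = 4459/5000 ≈ 0.891800
step 5 [5y] bond c/1=1/16: DF=(183613/160000 − 1/16·(0.990300+0.967000+0.929600+0.891800))/(1+1/16) = 4289/5000 ≈ 0.857800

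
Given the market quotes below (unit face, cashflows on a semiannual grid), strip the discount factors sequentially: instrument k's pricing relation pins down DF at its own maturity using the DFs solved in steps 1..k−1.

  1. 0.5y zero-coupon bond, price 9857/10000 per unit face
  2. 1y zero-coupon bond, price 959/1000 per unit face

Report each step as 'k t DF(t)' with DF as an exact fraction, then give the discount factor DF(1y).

step 1 [0.5y] zero: DF = P = 9857/10000 ≈ 0.985700
step 2 [1y] zero: DF = P = 959/1000 ≈ 0.959000

1 1/2 9857/10000
2 1 959/1000
DF(1y) = 959/1000 ≈ 0.959000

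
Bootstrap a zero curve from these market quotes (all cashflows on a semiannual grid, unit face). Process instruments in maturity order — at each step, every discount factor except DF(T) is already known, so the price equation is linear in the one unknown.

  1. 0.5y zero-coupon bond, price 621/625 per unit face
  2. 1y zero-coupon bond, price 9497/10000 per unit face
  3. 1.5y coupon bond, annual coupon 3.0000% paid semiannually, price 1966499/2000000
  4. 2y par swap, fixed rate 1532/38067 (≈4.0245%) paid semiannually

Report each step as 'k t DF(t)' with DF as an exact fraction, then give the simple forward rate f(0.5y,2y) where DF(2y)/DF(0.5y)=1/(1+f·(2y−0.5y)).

1 1/2 621/625
2 1 9497/10000
3 3/2 47/50
4 2 4617/5000
f(0.5y,2y) = ((621/625)/(4617/5000) − 1)/(3/2) = 26/513 ≈ 5.0682%

step 1 [0.5y] zero: DF = P = 621/625 ≈ 0.993600
step 2 [1y] zero: DF = P = 9497/10000 ≈ 0.949700
step 3 [1.5y] bond c/2=3/200: DF=(1966499/2000000 − 3/200·(0.993600+0.949700))/(1+3/200) = 47/50 ≈ 0.940000
step 4 [2y] swap r/2=766/38067: DF=(1 − 766/38067·(0.993600+0.949700+0.940000))/(1+766/38067) = 4617/5000 ≈ 0.923400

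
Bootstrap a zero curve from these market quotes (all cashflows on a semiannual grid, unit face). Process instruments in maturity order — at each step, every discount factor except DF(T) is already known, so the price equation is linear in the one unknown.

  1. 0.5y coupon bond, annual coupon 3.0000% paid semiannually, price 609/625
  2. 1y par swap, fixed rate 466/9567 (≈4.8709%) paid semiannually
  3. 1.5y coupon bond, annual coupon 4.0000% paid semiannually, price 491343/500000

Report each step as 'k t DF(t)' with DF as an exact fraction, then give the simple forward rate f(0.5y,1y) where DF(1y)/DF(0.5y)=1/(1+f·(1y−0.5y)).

step 1 [0.5y] bond c/2=3/200: DF=(609/625 − 3/200·(0))/(1+3/200) = 24/25 ≈ 0.960000
step 2 [1y] swap r/2=233/9567: DF=(1 − 233/9567·(0.960000))/(1+233/9567) = 4767/5000 ≈ 0.953400
step 3 [1.5y] bond c/2=1/50: DF=(491343/500000 − 1/50·(0.960000+0.953400))/(1+1/50) = 9259/10000 ≈ 0.925900

1 1/2 24/25
2 1 4767/5000
3 3/2 9259/10000
f(0.5y,1y) = ((24/25)/(4767/5000) − 1)/(1/2) = 22/1589 ≈ 1.3845%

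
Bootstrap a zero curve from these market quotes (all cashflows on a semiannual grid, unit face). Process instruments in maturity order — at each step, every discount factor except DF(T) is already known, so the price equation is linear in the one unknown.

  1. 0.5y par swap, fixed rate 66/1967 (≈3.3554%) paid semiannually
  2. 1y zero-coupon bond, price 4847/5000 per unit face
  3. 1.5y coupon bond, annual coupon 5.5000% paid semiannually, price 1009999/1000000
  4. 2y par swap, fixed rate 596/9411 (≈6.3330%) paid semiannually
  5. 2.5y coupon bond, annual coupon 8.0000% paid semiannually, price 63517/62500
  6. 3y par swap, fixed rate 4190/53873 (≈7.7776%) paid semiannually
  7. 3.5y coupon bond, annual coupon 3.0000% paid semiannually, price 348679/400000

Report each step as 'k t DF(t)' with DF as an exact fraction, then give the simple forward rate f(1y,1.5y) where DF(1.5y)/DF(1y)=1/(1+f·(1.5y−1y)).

1 1/2 1967/2000
2 1 4847/5000
3 3/2 9307/10000
4 2 1101/1250
5 5/2 2081/2500
6 3 1581/2000
7 7/2 487/625
f(1y,1.5y) = ((4847/5000)/(9307/10000) − 1)/(1/2) = 774/9307 ≈ 8.3163%

step 1 [0.5y] swap r/2=33/1967: DF=(1 − 33/1967·(0))/(1+33/1967) = 1967/2000 ≈ 0.983500
step 2 [1y] zero: DF = P = 4847/5000 ≈ 0.969400
step 3 [1.5y] bond c/2=11/400: DF=(1009999/1000000 − 11/400·(0.983500+0.969400))/(1+11/400) = 9307/10000 ≈ 0.930700
step 4 [2y] swap r/2=298/9411: DF=(1 − 298/9411·(0.983500+0.969400+0.930700))/(1+298/9411) = 1101/1250 ≈ 0.880800
step 5 [2.5y] bond c/2=1/25: DF=(63517/62500 − 1/25·(0.983500+0.969400+0.930700+0.880800))/(1+1/25) = 2081/2500 ≈ 0.832400
step 6 [3y] swap r/2=2095/53873: DF=(1 − 2095/53873·(0.983500+0.969400+0.930700+0.880800+0.832400))/(1+2095/53873) = 1581/2000 ≈ 0.790500
step 7 [3.5y] bond c/2=3/200: DF=(348679/400000 − 3/200·(0.983500+0.969400+0.930700+0.880800+0.832400+0.790500))/(1+3/200) = 487/625 ≈ 0.779200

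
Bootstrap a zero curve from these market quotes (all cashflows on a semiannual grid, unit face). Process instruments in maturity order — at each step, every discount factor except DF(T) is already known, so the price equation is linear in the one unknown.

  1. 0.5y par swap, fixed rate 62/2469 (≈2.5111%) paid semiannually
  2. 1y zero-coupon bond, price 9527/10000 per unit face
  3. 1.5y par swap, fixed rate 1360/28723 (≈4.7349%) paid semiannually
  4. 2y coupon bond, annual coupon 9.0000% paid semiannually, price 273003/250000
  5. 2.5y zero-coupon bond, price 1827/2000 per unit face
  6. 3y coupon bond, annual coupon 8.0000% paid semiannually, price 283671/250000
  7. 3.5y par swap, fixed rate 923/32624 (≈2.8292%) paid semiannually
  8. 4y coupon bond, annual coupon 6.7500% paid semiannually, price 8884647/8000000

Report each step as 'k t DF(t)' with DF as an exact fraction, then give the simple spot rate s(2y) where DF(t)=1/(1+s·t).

1 1/2 2469/2500
2 1 9527/10000
3 3/2 233/250
4 2 9213/10000
5 5/2 1827/2000
6 3 91/100
7 7/2 9077/10000
8 4 8613/10000
s(2y) = (1/(9213/10000) − 1)/(2) = 787/18426 ≈ 4.2711%

step 1 [0.5y] swap r/2=31/2469: DF=(1 − 31/2469·(0))/(1+31/2469) = 2469/2500 ≈ 0.987600
step 2 [1y] zero: DF = P = 9527/10000 ≈ 0.952700
step 3 [1.5y] swap r/2=680/28723: DF=(1 − 680/28723·(0.987600+0.952700))/(1+680/28723) = 233/250 ≈ 0.932000
step 4 [2y] bond c/2=9/200: DF=(273003/250000 − 9/200·(0.987600+0.952700+0.932000))/(1+9/200) = 9213/10000 ≈ 0.921300
step 5 [2.5y] zero: DF = P = 1827/2000 ≈ 0.913500
step 6 [3y] bond c/2=1/25: DF=(283671/250000 − 1/25·(0.987600+0.952700+0.932000+0.921300+0.913500))/(1+1/25) = 91/100 ≈ 0.910000
step 7 [3.5y] swap r/2=923/65248: DF=(1 − 923/65248·(0.987600+0.952700+0.932000+0.921300+0.913500+0.910000))/(1+923/65248) = 9077/10000 ≈ 0.907700
step 8 [4y] bond c/2=27/800: DF=(8884647/8000000 − 27/800·(0.987600+0.952700+0.932000+0.921300+0.913500+0.910000+0.907700))/(1+27/800) = 8613/10000 ≈ 0.861300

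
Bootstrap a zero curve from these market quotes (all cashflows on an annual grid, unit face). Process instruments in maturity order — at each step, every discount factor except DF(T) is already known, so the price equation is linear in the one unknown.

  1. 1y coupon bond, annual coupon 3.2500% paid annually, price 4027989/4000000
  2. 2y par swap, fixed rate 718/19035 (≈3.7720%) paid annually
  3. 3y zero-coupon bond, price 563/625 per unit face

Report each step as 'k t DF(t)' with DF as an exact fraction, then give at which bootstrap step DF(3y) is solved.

step 1 [1y] bond c/1=13/400: DF=(4027989/4000000 − 13/400·(0))/(1+13/400) = 9753/10000 ≈ 0.975300
step 2 [2y] swap r/1=718/19035: DF=(1 − 718/19035·(0.975300))/(1+718/19035) = 4641/5000 ≈ 0.928200
step 3 [3y] zero: DF = P = 563/625 ≈ 0.900800

1 1 9753/10000
2 2 4641/5000
3 3 563/625
DF(3y) is solved at step 3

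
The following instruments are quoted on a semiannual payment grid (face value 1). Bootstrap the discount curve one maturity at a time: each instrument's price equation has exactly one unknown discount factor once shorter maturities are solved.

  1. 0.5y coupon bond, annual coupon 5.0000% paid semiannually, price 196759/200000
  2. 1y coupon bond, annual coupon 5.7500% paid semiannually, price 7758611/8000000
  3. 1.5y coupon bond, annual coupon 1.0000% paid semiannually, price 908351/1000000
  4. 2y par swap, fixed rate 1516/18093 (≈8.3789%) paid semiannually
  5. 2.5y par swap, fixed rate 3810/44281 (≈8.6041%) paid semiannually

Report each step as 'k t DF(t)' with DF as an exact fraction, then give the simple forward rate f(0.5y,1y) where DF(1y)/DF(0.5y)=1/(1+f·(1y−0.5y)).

1 1/2 4799/5000
2 1 9159/10000
3 3/2 1789/2000
4 2 2121/2500
5 5/2 1619/2000
f(0.5y,1y) = ((4799/5000)/(9159/10000) − 1)/(1/2) = 878/9159 ≈ 9.5862%

step 1 [0.5y] bond c/2=1/40: DF=(196759/200000 − 1/40·(0))/(1+1/40) = 4799/5000 ≈ 0.959800
step 2 [1y] bond c/2=23/800: DF=(7758611/8000000 − 23/800·(0.959800))/(1+23/800) = 9159/10000 ≈ 0.915900
step 3 [1.5y] bond c/2=1/200: DF=(908351/1000000 − 1/200·(0.959800+0.915900))/(1+1/200) = 1789/2000 ≈ 0.894500
step 4 [2y] swap r/2=758/18093: DF=(1 − 758/18093·(0.959800+0.915900+0.894500))/(1+758/18093) = 2121/2500 ≈ 0.848400
step 5 [2.5y] swap r/2=1905/44281: DF=(1 − 1905/44281·(0.959800+0.915900+0.894500+0.848400))/(1+1905/44281) = 1619/2000 ≈ 0.809500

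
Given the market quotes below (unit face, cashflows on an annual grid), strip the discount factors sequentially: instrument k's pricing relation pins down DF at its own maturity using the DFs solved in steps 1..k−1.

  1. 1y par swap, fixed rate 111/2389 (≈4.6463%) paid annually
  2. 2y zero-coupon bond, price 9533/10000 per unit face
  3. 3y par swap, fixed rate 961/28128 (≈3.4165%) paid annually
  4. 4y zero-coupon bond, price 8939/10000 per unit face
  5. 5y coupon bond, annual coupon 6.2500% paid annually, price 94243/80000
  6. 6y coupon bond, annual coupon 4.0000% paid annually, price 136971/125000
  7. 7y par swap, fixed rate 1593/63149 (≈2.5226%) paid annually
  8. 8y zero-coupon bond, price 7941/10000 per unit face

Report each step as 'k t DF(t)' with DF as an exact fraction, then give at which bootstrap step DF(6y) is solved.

1 1 2389/2500
2 2 9533/10000
3 3 9039/10000
4 4 8939/10000
5 5 8907/10000
6 6 548/625
7 7 8407/10000
8 8 7941/10000
DF(6y) is solved at step 6

step 1 [1y] swap r/1=111/2389: DF=(1 − 111/2389·(0))/(1+111/2389) = 2389/2500 ≈ 0.955600
step 2 [2y] zero: DF = P = 9533/10000 ≈ 0.953300
step 3 [3y] swap r/1=961/28128: DF=(1 − 961/28128·(0.955600+0.953300))/(1+961/28128) = 9039/10000 ≈ 0.903900
step 4 [4y] zero: DF = P = 8939/10000 ≈ 0.893900
step 5 [5y] bond c/1=1/16: DF=(94243/80000 − 1/16·(0.955600+0.953300+0.903900+0.893900))/(1+1/16) = 8907/10000 ≈ 0.890700
step 6 [6y] bond c/1=1/25: DF=(136971/125000 − 1/25·(0.955600+0.953300+0.903900+0.893900+0.890700))/(1+1/25) = 548/625 ≈ 0.876800
step 7 [7y] swap r/1=1593/63149: DF=(1 − 1593/63149·(0.955600+0.953300+0.903900+0.893900+0.890700+0.876800))/(1+1593/63149) = 8407/10000 ≈ 0.840700
step 8 [8y] zero: DF = P = 7941/10000 ≈ 0.794100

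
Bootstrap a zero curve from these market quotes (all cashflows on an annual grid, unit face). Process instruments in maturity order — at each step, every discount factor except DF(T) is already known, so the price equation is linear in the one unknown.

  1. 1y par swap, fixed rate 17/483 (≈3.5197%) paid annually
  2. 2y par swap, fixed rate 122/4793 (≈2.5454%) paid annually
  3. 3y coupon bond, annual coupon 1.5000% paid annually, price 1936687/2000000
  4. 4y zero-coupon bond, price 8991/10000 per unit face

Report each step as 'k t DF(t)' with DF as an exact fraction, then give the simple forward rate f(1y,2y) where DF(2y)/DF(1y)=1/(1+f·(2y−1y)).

1 1 483/500
2 2 1189/1250
3 3 9257/10000
4 4 8991/10000
f(1y,2y) = ((483/500)/(1189/1250) − 1)/(1) = 37/2378 ≈ 1.5559%

step 1 [1y] swap r/1=17/483: DF=(1 − 17/483·(0))/(1+17/483) = 483/500 ≈ 0.966000
step 2 [2y] swap r/1=122/4793: DF=(1 − 122/4793·(0.966000))/(1+122/4793) = 1189/1250 ≈ 0.951200
step 3 [3y] bond c/1=3/200: DF=(1936687/2000000 − 3/200·(0.966000+0.951200))/(1+3/200) = 9257/10000 ≈ 0.925700
step 4 [4y] zero: DF = P = 8991/10000 ≈ 0.899100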